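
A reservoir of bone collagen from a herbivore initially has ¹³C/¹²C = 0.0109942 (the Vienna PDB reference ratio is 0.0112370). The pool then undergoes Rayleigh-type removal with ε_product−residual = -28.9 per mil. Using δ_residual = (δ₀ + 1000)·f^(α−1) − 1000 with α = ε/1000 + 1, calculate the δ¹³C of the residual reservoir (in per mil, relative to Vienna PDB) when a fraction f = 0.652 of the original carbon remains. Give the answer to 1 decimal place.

-9.4 per mil

δ₀ = (0.0109942/0.0112370 − 1)×1000 = (0.978393 − 1)×1000 = -21.607 per mil
α − 1 = ε/1000 = -0.0289
f^(α−1) = 0.652^(-0.0289) = 1.012438
δ_res = (-21.607 + 1000) × 1.012438 − 1000 = 990.562 − 1000 = -9.44 per mil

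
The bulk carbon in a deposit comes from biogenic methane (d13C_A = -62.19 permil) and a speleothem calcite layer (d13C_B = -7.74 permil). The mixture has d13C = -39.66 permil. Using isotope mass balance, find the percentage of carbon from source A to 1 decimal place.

δ_mix = f_A·δ_A + (1 − f_A)·δ_B  ⇒  f_A = (δ_mix − δ_B)/(δ_A − δ_B)
f_A = (-39.66 − (-7.74)) / (-62.19 − (-7.74))
f_A = -31.92 / -54.45 = 0.5862

58.6%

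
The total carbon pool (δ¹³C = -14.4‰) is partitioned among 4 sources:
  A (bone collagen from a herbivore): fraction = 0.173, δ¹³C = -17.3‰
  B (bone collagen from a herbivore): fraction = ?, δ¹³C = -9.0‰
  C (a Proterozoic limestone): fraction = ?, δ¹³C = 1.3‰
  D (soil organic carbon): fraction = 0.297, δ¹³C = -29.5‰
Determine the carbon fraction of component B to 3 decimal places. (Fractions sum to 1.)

0.324

Let f_B and f_C be the unknown fractions; fractions sum to 1 so f_B + f_C = 0.530.
Mass balance: Σ fᵢ·δᵢ = δ_bulk ⇒ f_B·(-9.0) + f_C·(1.3) = -14.4 − (-11.754) = -2.646
Substitute f_C = 0.530 − f_B:
f_B·(-9.0 − 1.3) = -2.646 − 0.530×(1.3) = -3.335
f_B = -3.335 / -10.3 = 0.3237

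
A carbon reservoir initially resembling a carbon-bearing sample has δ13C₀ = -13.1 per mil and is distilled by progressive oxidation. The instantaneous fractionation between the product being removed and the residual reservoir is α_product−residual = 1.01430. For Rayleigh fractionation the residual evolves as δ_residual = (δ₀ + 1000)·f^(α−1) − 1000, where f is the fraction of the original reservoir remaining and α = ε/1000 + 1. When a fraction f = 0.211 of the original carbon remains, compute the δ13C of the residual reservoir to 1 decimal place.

-34.8 per mil

Rayleigh residual: δ_res = (δ₀ + 1000)·f^(α−1) − 1000
α − 1 = 0.01430
f^(α−1) = 0.211^(0.01430) = 0.977996
δ_res = (-13.1 + 1000) × 0.977996 − 1000 = 965.185 − 1000 = -34.82 per mil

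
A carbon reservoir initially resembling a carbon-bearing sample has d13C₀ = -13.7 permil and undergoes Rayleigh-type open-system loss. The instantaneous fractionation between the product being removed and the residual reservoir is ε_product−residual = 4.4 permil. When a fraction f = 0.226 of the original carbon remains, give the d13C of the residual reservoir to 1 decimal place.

-20.1 permil

Rayleigh residual: δ_res = (δ₀ + 1000)·f^(α−1) − 1000
α = ε/1000 + 1 = 1.00440, so α − 1 = 0.00440
f^(α−1) = 0.226^(0.00440) = 0.993478
δ_res = (-13.7 + 1000) × 0.993478 − 1000 = 979.867 − 1000 = -20.13 permil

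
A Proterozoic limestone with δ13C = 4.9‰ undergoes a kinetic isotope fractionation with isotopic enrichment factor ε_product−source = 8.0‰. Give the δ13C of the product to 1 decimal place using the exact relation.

Exactly, δ_product = (δ_source + 1000)·(ε/1000 + 1) − 1000.
δ_product = (4.9 + 1000) × (8.0/1000 + 1) − 1000
δ_product = 12.94‰

12.9‰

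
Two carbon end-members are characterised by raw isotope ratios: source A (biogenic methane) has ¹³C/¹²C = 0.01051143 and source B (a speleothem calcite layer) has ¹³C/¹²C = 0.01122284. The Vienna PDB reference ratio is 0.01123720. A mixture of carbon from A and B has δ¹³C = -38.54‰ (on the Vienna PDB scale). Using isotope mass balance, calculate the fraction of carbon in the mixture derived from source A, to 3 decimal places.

0.589

δ_A = (0.01051143/0.01123720 − 1)×1000 = (0.935414 − 1)×1000 = -64.586‰
δ_B = (0.01122284/0.01123720 − 1)×1000 = (0.998722 − 1)×1000 = -1.278‰
f_A = (δ_mix − δ_B)/(δ_A − δ_B) = (-38.54 − (-1.278))/(-64.586 − (-1.278))
f_A = -37.262 / -63.308 = 0.5886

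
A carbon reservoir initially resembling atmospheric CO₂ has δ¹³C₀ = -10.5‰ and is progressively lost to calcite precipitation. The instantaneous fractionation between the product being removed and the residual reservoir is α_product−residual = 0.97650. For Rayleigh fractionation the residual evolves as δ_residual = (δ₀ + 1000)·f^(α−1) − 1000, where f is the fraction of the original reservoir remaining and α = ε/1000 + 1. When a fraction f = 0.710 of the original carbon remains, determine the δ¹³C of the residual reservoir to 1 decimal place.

-2.5‰

Rayleigh residual: δ_res = (δ₀ + 1000)·f^(α−1) − 1000
α − 1 = -0.02350
f^(α−1) = 0.710^(-0.02350) = 1.008081
δ_res = (-10.5 + 1000) × 1.008081 − 1000 = 997.496 − 1000 = -2.50‰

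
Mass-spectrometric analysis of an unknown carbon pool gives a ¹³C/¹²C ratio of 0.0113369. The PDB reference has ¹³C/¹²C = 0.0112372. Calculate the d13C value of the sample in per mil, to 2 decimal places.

d13C = (R_sample / R_standard − 1) × 1000
R_sample / R_standard = 0.0113369 / 0.0112372 = 1.008872
d13C = (1.008872 − 1) × 1000 = 8.872 per mil

8.87 per mil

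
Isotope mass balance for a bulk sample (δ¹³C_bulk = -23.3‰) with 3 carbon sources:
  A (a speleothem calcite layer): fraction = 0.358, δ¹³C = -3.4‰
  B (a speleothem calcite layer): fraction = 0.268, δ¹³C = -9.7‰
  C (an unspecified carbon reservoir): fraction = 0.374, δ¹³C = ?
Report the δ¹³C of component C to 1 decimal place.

Isotope mass balance: δ_bulk = Σ fᵢ·δᵢ.
-23.3 = 0.358×(-3.4) + 0.268×(-9.7) + 0.374×δ_C
0.374·δ_C = -23.3 − (-3.817) = -19.483
δ_C = -19.483 / 0.374 = -52.09‰

-52.1‰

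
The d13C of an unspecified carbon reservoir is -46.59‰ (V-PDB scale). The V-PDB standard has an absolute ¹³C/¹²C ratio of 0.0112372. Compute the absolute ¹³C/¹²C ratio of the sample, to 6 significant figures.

0.0107137

R_sample = R_standard × (d13C/1000 + 1)
R_sample = 0.0112372 × (-46.59/1000 + 1) = 0.0112372 × 0.953410
R_sample = 0.0107137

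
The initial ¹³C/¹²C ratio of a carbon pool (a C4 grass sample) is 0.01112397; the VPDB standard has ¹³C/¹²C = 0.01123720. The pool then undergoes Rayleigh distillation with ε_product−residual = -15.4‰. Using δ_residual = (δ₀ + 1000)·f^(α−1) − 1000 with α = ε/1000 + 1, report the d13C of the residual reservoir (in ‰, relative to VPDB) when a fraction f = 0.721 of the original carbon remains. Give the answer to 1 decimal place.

δ₀ = (0.01112397/0.01123720 − 1)×1000 = (0.989924 − 1)×1000 = -10.076‰
α − 1 = ε/1000 = -0.0154
f^(α−1) = 0.721^(-0.0154) = 1.005050
δ_res = (-10.076 + 1000) × 1.005050 − 1000 = 994.923 − 1000 = -5.08‰

-5.1‰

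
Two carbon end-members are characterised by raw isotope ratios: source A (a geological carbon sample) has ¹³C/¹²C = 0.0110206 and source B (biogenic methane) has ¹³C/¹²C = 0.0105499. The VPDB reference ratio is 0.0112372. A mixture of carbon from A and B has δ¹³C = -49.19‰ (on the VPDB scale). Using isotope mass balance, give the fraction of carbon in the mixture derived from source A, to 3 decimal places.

0.286

δ_A = (0.0110206/0.0112372 − 1)×1000 = (0.980725 − 1)×1000 = -19.275‰
δ_B = (0.0105499/0.0112372 − 1)×1000 = (0.938837 − 1)×1000 = -61.163‰
f_A = (δ_mix − δ_B)/(δ_A − δ_B) = (-49.19 − (-61.163))/(-19.275 − (-61.163))
f_A = 11.973 / 41.888 = 0.2858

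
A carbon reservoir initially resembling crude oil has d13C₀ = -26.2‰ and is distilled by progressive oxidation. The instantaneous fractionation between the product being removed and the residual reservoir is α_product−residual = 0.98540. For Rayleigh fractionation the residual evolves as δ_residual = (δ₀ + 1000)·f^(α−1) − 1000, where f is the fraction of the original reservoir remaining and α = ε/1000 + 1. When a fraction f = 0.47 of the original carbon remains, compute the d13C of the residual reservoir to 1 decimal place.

-15.4‰

Rayleigh residual: δ_res = (δ₀ + 1000)·f^(α−1) − 1000
α − 1 = -0.01460
f^(α−1) = 0.47^(-0.01460) = 1.011084
δ_res = (-26.2 + 1000) × 1.011084 − 1000 = 984.594 − 1000 = -15.41‰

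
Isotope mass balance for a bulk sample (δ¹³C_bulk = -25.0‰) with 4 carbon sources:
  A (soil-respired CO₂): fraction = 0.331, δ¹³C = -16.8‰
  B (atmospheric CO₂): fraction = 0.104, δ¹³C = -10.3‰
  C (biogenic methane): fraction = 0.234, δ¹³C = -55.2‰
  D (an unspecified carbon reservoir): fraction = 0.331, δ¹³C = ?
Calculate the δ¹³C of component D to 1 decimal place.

Isotope mass balance: δ_bulk = Σ fᵢ·δᵢ.
-25.0 = 0.331×(-16.8) + 0.104×(-10.3) + 0.234×(-55.2) + 0.331×δ_D
0.331·δ_D = -25.0 − (-19.549) = -5.451
δ_D = -5.451 / 0.331 = -16.47‰

-16.5‰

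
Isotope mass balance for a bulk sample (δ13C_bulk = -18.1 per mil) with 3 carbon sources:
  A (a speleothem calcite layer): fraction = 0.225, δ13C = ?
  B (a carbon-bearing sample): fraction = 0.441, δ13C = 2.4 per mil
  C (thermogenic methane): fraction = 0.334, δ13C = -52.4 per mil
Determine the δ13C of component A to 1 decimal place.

-7.4 per mil

Isotope mass balance: δ_bulk = Σ fᵢ·δᵢ.
-18.1 = 0.225×δ_A + 0.441×(2.4) + 0.334×(-52.4)
0.225·δ_A = -18.1 − (-16.443) = -1.657
δ_A = -1.657 / 0.225 = -7.36 per mil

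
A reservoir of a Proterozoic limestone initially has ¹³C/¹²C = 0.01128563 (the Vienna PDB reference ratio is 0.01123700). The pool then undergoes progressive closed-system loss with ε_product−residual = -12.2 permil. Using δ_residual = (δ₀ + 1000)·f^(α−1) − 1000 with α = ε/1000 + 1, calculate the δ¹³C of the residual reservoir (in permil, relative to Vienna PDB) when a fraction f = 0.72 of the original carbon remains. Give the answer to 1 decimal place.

8.4 permil

δ₀ = (0.01128563/0.01123700 − 1)×1000 = (1.004328 − 1)×1000 = 4.328 permil
α − 1 = ε/1000 = -0.0122
f^(α−1) = 0.72^(-0.0122) = 1.004016
δ_res = (4.328 + 1000) × 1.004016 − 1000 = 1008.361 − 1000 = 8.36 permil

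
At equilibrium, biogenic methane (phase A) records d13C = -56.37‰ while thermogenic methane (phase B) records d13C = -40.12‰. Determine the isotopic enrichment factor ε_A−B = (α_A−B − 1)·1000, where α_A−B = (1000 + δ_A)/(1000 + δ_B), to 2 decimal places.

-16.93‰

α_A−B = (1000 + -56.37) / (1000 + -40.12) = 943.63 / 959.88 = 0.983071
ε_A−B = (0.983071 − 1) × 1000 = -16.929‰
(The approximation ε ≈ δ_A − δ_B would give -16.25‰.)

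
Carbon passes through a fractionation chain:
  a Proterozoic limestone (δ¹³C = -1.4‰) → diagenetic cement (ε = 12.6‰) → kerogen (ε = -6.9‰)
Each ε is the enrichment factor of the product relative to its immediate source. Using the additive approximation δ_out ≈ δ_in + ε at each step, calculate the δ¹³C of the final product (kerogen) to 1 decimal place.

step 1: δ ≈ -1.4 + (12.6) = 11.2‰
step 2: δ ≈ 11.2 + (-6.9) = 4.3‰

4.3‰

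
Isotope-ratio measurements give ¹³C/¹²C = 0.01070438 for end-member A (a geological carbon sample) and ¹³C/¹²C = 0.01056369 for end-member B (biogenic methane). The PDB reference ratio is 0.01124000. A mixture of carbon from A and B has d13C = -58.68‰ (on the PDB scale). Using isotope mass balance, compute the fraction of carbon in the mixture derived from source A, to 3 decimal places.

δ_A = (0.01070438/0.01124000 − 1)×1000 = (0.952347 − 1)×1000 = -47.653‰
δ_B = (0.01056369/0.01124000 − 1)×1000 = (0.939830 − 1)×1000 = -60.170‰
f_A = (δ_mix − δ_B)/(δ_A − δ_B) = (-58.68 − (-60.170))/(-47.653 − (-60.170))
f_A = 1.490 / 12.517 = 0.1190

0.119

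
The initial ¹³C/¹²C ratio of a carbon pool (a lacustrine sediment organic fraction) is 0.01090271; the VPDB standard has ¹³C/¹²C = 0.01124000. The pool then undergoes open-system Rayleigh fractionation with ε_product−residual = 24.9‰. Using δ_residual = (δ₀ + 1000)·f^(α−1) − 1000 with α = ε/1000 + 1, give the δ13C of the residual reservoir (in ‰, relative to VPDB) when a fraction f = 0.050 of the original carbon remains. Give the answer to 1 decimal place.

δ₀ = (0.01090271/0.01124000 − 1)×1000 = (0.969992 − 1)×1000 = -30.008‰
α − 1 = ε/1000 = 0.0249
f^(α−1) = 0.050^(0.0249) = 0.928120
δ_res = (-30.008 + 1000) × 0.928120 − 1000 = 900.269 − 1000 = -99.73‰

-99.7‰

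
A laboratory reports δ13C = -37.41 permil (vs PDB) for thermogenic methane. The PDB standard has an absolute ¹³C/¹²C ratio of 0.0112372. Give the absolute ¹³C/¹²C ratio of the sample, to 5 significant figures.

0.010817

R_sample = R_standard × (δ13C/1000 + 1)
R_sample = 0.0112372 × (-37.41/1000 + 1) = 0.0112372 × 0.962590
R_sample = 0.0108168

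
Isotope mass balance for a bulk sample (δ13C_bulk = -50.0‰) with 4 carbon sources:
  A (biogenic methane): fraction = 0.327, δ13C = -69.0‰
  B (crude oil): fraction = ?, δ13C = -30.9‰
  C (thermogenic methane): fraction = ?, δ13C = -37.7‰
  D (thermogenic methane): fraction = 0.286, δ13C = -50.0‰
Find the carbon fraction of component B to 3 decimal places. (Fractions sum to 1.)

Let f_B and f_C be the unknown fractions; fractions sum to 1 so f_B + f_C = 0.387.
Mass balance: Σ fᵢ·δᵢ = δ_bulk ⇒ f_B·(-30.9) + f_C·(-37.7) = -50.0 − (-36.863) = -13.137
Substitute f_C = 0.387 − f_B:
f_B·(-30.9 − -37.7) = -13.137 − 0.387×(-37.7) = 1.453
f_B = 1.453 / 6.8 = 0.2137

0.214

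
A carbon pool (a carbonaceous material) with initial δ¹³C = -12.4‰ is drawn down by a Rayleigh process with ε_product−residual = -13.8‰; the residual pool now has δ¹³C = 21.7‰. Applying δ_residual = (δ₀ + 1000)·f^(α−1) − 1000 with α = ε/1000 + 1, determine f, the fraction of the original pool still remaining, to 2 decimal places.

0.09

α − 1 = ε/1000 = -0.0138
(δ_res + 1000)/(δ₀ + 1000) = (21.7 + 1000)/(-12.4 + 1000) = 1021.7/987.6 = 1.034528
f = 1.034528^(1/-0.0138) = exp(ln(1.034528)/-0.0138) = exp(0.03395/-0.0138)
f = exp(-2.4598) = 0.0855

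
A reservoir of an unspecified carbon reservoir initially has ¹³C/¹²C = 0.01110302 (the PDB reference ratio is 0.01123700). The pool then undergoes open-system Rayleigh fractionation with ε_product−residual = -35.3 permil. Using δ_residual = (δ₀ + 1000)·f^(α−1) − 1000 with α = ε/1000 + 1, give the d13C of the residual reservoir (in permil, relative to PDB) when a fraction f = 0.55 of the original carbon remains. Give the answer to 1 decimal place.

9.2 permil

δ₀ = (0.01110302/0.01123700 − 1)×1000 = (0.988077 − 1)×1000 = -11.923 permil
α − 1 = ε/1000 = -0.0353
f^(α−1) = 0.55^(-0.0353) = 1.021328
δ_res = (-11.923 + 1000) × 1.021328 − 1000 = 1009.150 − 1000 = 9.15 permil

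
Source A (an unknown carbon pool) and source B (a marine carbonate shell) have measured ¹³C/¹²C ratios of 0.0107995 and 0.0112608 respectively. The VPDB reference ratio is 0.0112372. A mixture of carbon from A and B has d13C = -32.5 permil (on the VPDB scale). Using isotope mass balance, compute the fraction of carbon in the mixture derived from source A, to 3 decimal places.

δ_A = (0.0107995/0.0112372 − 1)×1000 = (0.961049 − 1)×1000 = -38.951 permil
δ_B = (0.0112608/0.0112372 − 1)×1000 = (1.002100 − 1)×1000 = 2.100 permil
f_A = (δ_mix − δ_B)/(δ_A − δ_B) = (-32.5 − (2.100))/(-38.951 − (2.100))
f_A = -34.600 / -41.051 = 0.8429

0.843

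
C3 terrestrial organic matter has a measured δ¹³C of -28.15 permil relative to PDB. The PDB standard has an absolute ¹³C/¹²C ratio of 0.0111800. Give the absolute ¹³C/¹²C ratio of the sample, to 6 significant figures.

0.0108653

R_sample = R_standard × (δ¹³C/1000 + 1)
R_sample = 0.0111800 × (-28.15/1000 + 1) = 0.0111800 × 0.971850
R_sample = 0.0108653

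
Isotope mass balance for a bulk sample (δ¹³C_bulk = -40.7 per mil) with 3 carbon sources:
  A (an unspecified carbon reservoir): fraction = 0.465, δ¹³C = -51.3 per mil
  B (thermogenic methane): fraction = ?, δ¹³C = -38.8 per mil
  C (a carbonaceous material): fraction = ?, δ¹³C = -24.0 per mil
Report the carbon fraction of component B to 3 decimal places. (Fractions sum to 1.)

Let f_B and f_C be the unknown fractions; fractions sum to 1 so f_B + f_C = 0.535.
Mass balance: Σ fᵢ·δᵢ = δ_bulk ⇒ f_B·(-38.8) + f_C·(-24.0) = -40.7 − (-23.855) = -16.846
Substitute f_C = 0.535 − f_B:
f_B·(-38.8 − -24.0) = -16.846 − 0.535×(-24.0) = -4.006
f_B = -4.006 / -14.8 = 0.2706

0.271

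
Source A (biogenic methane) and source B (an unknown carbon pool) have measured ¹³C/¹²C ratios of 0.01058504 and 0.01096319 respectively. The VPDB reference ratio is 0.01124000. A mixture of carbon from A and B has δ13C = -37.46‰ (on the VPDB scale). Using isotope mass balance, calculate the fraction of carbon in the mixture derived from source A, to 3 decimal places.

0.381

δ_A = (0.01058504/0.01124000 − 1)×1000 = (0.941730 − 1)×1000 = -58.270‰
δ_B = (0.01096319/0.01124000 − 1)×1000 = (0.975373 − 1)×1000 = -24.627‰
f_A = (δ_mix − δ_B)/(δ_A − δ_B) = (-37.46 − (-24.627))/(-58.270 − (-24.627))
f_A = -12.833 / -33.643 = 0.3814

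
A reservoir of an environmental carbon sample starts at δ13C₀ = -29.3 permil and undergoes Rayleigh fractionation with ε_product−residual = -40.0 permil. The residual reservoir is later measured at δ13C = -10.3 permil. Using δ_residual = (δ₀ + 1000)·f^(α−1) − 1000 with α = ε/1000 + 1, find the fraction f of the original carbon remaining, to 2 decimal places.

0.62

α − 1 = ε/1000 = -0.0400
(δ_res + 1000)/(δ₀ + 1000) = (-10.3 + 1000)/(-29.3 + 1000) = 989.7/970.7 = 1.019574
f = 1.019574^(1/-0.0400) = exp(ln(1.019574)/-0.0400) = exp(0.01938/-0.0400)
f = exp(-0.4846) = 0.6159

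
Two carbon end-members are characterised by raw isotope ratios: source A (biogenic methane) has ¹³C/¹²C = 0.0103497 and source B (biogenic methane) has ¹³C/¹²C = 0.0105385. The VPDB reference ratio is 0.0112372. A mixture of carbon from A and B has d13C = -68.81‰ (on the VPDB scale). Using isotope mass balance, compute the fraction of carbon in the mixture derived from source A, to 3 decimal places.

δ_A = (0.0103497/0.0112372 − 1)×1000 = (0.921021 − 1)×1000 = -78.979‰
δ_B = (0.0105385/0.0112372 − 1)×1000 = (0.937823 − 1)×1000 = -62.177‰
f_A = (δ_mix − δ_B)/(δ_A − δ_B) = (-68.81 − (-62.177))/(-78.979 − (-62.177))
f_A = -6.633 / -16.801 = 0.3948

0.395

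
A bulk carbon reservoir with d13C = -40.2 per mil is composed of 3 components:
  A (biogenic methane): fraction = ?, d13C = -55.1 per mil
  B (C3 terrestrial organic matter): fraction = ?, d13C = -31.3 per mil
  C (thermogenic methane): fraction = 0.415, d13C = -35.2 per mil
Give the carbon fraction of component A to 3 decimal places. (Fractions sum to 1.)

Let f_A and f_B be the unknown fractions; fractions sum to 1 so f_A + f_B = 0.585.
Mass balance: Σ fᵢ·δᵢ = δ_bulk ⇒ f_A·(-55.1) + f_B·(-31.3) = -40.2 − (-14.608) = -25.592
Substitute f_B = 0.585 − f_A:
f_A·(-55.1 − -31.3) = -25.592 − 0.585×(-31.3) = -7.282
f_A = -7.282 / -23.8 = 0.3059

0.306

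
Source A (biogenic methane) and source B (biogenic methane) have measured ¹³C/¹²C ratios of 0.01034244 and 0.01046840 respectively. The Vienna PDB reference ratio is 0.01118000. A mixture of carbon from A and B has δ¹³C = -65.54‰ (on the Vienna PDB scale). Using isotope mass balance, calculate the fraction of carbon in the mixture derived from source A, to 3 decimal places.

δ_A = (0.01034244/0.01118000 − 1)×1000 = (0.925084 − 1)×1000 = -74.916‰
δ_B = (0.01046840/0.01118000 − 1)×1000 = (0.936351 − 1)×1000 = -63.649‰
f_A = (δ_mix − δ_B)/(δ_A − δ_B) = (-65.54 − (-63.649))/(-74.916 − (-63.649))
f_A = -1.891 / -11.267 = 0.1678

0.168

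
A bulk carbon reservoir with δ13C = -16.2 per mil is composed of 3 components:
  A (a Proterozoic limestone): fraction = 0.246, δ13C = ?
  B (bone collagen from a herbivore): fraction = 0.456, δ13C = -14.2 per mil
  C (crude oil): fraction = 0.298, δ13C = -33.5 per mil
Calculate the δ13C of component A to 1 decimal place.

1.0 per mil

Isotope mass balance: δ_bulk = Σ fᵢ·δᵢ.
-16.2 = 0.246×δ_A + 0.456×(-14.2) + 0.298×(-33.5)
0.246·δ_A = -16.2 − (-16.458) = 0.258
δ_A = 0.258 / 0.246 = 1.05 per mil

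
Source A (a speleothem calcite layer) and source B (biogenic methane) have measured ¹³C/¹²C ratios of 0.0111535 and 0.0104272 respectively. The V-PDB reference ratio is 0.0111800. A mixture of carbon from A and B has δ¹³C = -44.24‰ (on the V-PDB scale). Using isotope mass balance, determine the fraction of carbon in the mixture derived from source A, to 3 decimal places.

δ_A = (0.0111535/0.0111800 − 1)×1000 = (0.997630 − 1)×1000 = -2.370‰
δ_B = (0.0104272/0.0111800 − 1)×1000 = (0.932665 − 1)×1000 = -67.335‰
f_A = (δ_mix − δ_B)/(δ_A − δ_B) = (-44.24 − (-67.335))/(-2.370 − (-67.335))
f_A = 23.095 / 64.964 = 0.3555

0.355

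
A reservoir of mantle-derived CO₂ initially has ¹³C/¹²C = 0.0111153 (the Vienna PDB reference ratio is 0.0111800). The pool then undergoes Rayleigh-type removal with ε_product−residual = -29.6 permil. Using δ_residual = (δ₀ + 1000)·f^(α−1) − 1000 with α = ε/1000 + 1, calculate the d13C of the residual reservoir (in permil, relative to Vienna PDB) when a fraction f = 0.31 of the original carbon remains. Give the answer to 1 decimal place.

29.3 permil

δ₀ = (0.0111153/0.0111800 − 1)×1000 = (0.994213 − 1)×1000 = -5.787 permil
α − 1 = ε/1000 = -0.0296
f^(α−1) = 0.31^(-0.0296) = 1.035275
δ_res = (-5.787 + 1000) × 1.035275 − 1000 = 1029.284 − 1000 = 29.28 permil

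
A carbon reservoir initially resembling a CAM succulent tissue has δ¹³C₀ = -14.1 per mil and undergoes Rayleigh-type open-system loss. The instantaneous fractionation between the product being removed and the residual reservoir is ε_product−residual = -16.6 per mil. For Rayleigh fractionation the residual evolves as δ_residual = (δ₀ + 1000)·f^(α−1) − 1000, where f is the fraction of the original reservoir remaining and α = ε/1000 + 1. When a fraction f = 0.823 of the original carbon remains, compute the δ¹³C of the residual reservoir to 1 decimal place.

-10.9 per mil

Rayleigh residual: δ_res = (δ₀ + 1000)·f^(α−1) − 1000
α = ε/1000 + 1 = 0.98340, so α − 1 = -0.01660
f^(α−1) = 0.823^(-0.01660) = 1.003239
δ_res = (-14.1 + 1000) × 1.003239 − 1000 = 989.093 − 1000 = -10.91 per mil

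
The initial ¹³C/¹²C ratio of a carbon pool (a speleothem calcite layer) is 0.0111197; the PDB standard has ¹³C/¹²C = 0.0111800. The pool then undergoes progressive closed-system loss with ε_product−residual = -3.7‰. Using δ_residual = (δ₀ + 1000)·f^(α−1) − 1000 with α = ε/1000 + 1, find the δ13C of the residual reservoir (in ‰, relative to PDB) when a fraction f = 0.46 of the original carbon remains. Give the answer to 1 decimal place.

δ₀ = (0.0111197/0.0111800 − 1)×1000 = (0.994606 − 1)×1000 = -5.394‰
α − 1 = ε/1000 = -0.0037
f^(α−1) = 0.46^(-0.0037) = 1.002877
δ_res = (-5.394 + 1000) × 1.002877 − 1000 = 997.468 − 1000 = -2.53‰

-2.5‰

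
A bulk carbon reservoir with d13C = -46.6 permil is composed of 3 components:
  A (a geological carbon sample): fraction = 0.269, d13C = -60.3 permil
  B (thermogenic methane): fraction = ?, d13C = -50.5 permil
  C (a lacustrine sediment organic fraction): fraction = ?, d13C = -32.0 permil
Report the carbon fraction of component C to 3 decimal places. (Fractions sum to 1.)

0.353

Let f_C and f_B be the unknown fractions; fractions sum to 1 so f_C + f_B = 0.731.
Mass balance: Σ fᵢ·δᵢ = δ_bulk ⇒ f_C·(-32.0) + f_B·(-50.5) = -46.6 − (-16.221) = -30.379
Substitute f_B = 0.731 − f_C:
f_C·(-32.0 − -50.5) = -30.379 − 0.731×(-50.5) = 6.536
f_C = 6.536 / 18.5 = 0.3533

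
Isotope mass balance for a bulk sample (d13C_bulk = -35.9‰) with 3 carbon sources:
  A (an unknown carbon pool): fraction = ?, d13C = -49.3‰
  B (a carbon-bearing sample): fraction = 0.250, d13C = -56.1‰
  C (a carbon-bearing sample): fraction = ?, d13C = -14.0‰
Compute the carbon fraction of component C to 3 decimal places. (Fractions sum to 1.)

0.428

Let f_C and f_A be the unknown fractions; fractions sum to 1 so f_C + f_A = 0.750.
Mass balance: Σ fᵢ·δᵢ = δ_bulk ⇒ f_C·(-14.0) + f_A·(-49.3) = -35.9 − (-14.025) = -21.875
Substitute f_A = 0.750 − f_C:
f_C·(-14.0 − -49.3) = -21.875 − 0.750×(-49.3) = 15.100
f_C = 15.100 / 35.3 = 0.4278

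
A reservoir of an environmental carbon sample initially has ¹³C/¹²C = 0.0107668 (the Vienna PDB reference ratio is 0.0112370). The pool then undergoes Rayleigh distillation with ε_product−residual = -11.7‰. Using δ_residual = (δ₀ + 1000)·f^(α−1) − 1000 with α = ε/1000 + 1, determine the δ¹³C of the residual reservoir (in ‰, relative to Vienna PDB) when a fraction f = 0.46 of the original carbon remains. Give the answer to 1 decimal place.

-33.1‰

δ₀ = (0.0107668/0.0112370 − 1)×1000 = (0.958156 − 1)×1000 = -41.844‰
α − 1 = ε/1000 = -0.0117
f^(α−1) = 0.46^(-0.0117) = 1.009127
δ_res = (-41.844 + 1000) × 1.009127 − 1000 = 966.901 − 1000 = -33.10‰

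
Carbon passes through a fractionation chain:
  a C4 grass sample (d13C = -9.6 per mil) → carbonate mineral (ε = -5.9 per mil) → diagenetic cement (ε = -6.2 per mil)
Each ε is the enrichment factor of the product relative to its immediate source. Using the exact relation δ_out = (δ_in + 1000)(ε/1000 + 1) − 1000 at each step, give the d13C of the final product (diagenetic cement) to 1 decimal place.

step 1: δ = (-9.60 + 1000)·(-5.9/1000 + 1) − 1000 = -15.44 per mil
step 2: δ = (-15.44 + 1000)·(-6.2/1000 + 1) − 1000 = -21.55 per mil

-21.5 per mil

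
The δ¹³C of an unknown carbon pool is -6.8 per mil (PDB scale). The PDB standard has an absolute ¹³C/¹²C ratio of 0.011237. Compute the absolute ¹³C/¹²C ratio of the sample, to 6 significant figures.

R_sample = R_standard × (δ¹³C/1000 + 1)
R_sample = 0.011237 × (-6.8/1000 + 1) = 0.011237 × 0.993200
R_sample = 0.0111606

0.0111606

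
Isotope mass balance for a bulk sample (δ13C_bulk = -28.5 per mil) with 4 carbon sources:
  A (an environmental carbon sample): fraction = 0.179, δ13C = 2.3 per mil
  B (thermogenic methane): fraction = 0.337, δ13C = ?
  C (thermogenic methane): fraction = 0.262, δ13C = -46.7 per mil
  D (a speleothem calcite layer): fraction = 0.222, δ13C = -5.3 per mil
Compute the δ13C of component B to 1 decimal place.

Isotope mass balance: δ_bulk = Σ fᵢ·δᵢ.
-28.5 = 0.179×(2.3) + 0.337×δ_B + 0.262×(-46.7) + 0.222×(-5.3)
0.337·δ_B = -28.5 − (-13.000) = -15.500
δ_B = -15.500 / 0.337 = -45.99 per mil

-46.0 per mil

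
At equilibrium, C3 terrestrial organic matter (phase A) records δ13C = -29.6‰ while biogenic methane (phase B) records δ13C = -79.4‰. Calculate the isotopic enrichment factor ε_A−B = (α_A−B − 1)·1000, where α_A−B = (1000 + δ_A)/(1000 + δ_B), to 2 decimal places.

54.10‰

α_A−B = (1000 + -29.6) / (1000 + -79.4) = 970.4 / 920.6 = 1.054095
ε_A−B = (1.054095 − 1) × 1000 = 54.095‰
(The approximation ε ≈ δ_A − δ_B would give 49.8‰.)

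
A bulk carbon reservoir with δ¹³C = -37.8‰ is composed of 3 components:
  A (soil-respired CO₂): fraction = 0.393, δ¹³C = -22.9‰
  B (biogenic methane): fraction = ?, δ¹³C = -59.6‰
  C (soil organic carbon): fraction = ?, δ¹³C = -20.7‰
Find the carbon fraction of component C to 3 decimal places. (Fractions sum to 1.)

0.190

Let f_C and f_B be the unknown fractions; fractions sum to 1 so f_C + f_B = 0.607.
Mass balance: Σ fᵢ·δᵢ = δ_bulk ⇒ f_C·(-20.7) + f_B·(-59.6) = -37.8 − (-9.000) = -28.800
Substitute f_B = 0.607 − f_C:
f_C·(-20.7 − -59.6) = -28.800 − 0.607×(-59.6) = 7.377
f_C = 7.377 / 38.9 = 0.1896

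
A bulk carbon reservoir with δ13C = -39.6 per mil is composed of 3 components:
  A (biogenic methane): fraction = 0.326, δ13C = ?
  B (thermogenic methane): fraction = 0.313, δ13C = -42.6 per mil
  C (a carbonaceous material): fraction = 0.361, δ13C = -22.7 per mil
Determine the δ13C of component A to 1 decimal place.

-55.4 per mil

Isotope mass balance: δ_bulk = Σ fᵢ·δᵢ.
-39.6 = 0.326×δ_A + 0.313×(-42.6) + 0.361×(-22.7)
0.326·δ_A = -39.6 − (-21.529) = -18.072
δ_A = -18.072 / 0.326 = -55.43 per mil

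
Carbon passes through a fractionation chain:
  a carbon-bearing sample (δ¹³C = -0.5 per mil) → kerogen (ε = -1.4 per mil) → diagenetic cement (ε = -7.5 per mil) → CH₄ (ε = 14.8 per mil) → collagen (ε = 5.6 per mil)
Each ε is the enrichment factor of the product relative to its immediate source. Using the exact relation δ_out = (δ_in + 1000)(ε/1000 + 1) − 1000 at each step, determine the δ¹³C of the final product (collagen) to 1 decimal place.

step 1: δ = (-0.50 + 1000)·(-1.4/1000 + 1) − 1000 = -1.90 per mil
step 2: δ = (-1.90 + 1000)·(-7.5/1000 + 1) − 1000 = -9.39 per mil
step 3: δ = (-9.39 + 1000)·(14.8/1000 + 1) − 1000 = 5.28 per mil
step 4: δ = (5.28 + 1000)·(5.6/1000 + 1) − 1000 = 10.91 per mil

10.9 per mil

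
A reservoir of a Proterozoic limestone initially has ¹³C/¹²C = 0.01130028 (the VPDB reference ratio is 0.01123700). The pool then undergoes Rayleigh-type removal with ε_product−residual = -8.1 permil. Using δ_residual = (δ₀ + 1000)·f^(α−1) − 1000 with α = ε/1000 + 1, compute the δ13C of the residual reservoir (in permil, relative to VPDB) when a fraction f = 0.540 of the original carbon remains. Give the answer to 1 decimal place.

δ₀ = (0.01130028/0.01123700 − 1)×1000 = (1.005631 − 1)×1000 = 5.631 permil
α − 1 = ε/1000 = -0.0081
f^(α−1) = 0.540^(-0.0081) = 1.005004
δ_res = (5.631 + 1000) × 1.005004 − 1000 = 1010.663 − 1000 = 10.66 permil

10.7 permil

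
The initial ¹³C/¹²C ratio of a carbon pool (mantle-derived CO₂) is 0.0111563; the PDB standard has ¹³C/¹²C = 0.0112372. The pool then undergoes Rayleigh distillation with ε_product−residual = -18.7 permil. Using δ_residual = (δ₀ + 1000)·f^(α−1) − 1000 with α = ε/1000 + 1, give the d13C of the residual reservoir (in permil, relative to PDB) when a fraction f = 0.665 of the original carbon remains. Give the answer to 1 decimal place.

δ₀ = (0.0111563/0.0112372 − 1)×1000 = (0.992801 − 1)×1000 = -7.199 permil
α − 1 = ε/1000 = -0.0187
f^(α−1) = 0.665^(-0.0187) = 1.007658
δ_res = (-7.199 + 1000) × 1.007658 − 1000 = 1000.404 − 1000 = 0.40 permil

0.4 permil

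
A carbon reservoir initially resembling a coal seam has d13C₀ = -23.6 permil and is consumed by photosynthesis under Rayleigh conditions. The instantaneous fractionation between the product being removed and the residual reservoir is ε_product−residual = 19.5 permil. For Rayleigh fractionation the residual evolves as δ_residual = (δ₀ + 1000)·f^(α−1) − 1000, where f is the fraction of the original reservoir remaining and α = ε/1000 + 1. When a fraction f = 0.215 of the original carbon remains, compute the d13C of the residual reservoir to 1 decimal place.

-52.4 permil

Rayleigh residual: δ_res = (δ₀ + 1000)·f^(α−1) − 1000
α = ε/1000 + 1 = 1.01950, so α − 1 = 0.01950
f^(α−1) = 0.215^(0.01950) = 0.970471
δ_res = (-23.6 + 1000) × 0.970471 − 1000 = 947.568 − 1000 = -52.43 permil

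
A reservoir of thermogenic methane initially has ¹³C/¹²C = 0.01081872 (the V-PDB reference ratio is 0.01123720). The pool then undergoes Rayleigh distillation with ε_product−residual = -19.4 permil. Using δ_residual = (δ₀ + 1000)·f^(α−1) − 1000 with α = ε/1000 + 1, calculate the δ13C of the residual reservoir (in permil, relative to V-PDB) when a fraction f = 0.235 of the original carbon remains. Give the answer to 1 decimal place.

δ₀ = (0.01081872/0.01123720 − 1)×1000 = (0.962759 − 1)×1000 = -37.241 permil
α − 1 = ε/1000 = -0.0194
f^(α−1) = 0.235^(-0.0194) = 1.028493
δ_res = (-37.241 + 1000) × 1.028493 − 1000 = 990.191 − 1000 = -9.81 permil

-9.8 permil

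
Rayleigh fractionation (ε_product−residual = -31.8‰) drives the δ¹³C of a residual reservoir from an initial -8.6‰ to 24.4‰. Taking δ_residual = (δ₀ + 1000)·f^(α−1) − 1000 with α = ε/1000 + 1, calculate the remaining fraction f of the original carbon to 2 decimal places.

α − 1 = ε/1000 = -0.0318
(δ_res + 1000)/(δ₀ + 1000) = (24.4 + 1000)/(-8.6 + 1000) = 1024.4/991.4 = 1.033286
f = 1.033286^(1/-0.0318) = exp(ln(1.033286)/-0.0318) = exp(0.03274/-0.0318)
f = exp(-1.0297) = 0.3571

0.36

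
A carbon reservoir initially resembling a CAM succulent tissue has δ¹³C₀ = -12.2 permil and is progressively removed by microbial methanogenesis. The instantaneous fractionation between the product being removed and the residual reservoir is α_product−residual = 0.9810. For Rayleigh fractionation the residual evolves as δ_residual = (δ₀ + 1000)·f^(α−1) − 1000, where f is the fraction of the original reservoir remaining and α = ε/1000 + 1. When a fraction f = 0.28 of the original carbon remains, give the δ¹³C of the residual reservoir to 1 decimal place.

Rayleigh residual: δ_res = (δ₀ + 1000)·f^(α−1) − 1000
α − 1 = -0.01900
f^(α−1) = 0.28^(-0.01900) = 1.024481
δ_res = (-12.2 + 1000) × 1.024481 − 1000 = 1011.983 − 1000 = 11.98 permil

12.0 permil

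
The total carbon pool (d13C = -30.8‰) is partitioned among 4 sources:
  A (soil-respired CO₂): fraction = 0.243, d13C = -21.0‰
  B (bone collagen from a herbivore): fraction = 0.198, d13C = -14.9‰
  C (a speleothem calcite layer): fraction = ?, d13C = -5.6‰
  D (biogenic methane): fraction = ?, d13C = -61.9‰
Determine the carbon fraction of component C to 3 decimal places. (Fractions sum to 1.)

Let f_C and f_D be the unknown fractions; fractions sum to 1 so f_C + f_D = 0.559.
Mass balance: Σ fᵢ·δᵢ = δ_bulk ⇒ f_C·(-5.6) + f_D·(-61.9) = -30.8 − (-8.053) = -22.747
Substitute f_D = 0.559 − f_C:
f_C·(-5.6 − -61.9) = -22.747 − 0.559×(-61.9) = 11.855
f_C = 11.855 / 56.3 = 0.2106

0.211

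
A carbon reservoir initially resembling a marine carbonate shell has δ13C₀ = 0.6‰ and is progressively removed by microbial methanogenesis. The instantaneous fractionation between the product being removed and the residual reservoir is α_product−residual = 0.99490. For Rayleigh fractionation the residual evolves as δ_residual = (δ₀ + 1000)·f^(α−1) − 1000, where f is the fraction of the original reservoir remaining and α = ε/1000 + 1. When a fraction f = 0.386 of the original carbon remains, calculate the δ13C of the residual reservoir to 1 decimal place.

5.5‰

Rayleigh residual: δ_res = (δ₀ + 1000)·f^(α−1) − 1000
α − 1 = -0.00510
f^(α−1) = 0.386^(-0.00510) = 1.004867
δ_res = (0.6 + 1000) × 1.004867 − 1000 = 1005.470 − 1000 = 5.47‰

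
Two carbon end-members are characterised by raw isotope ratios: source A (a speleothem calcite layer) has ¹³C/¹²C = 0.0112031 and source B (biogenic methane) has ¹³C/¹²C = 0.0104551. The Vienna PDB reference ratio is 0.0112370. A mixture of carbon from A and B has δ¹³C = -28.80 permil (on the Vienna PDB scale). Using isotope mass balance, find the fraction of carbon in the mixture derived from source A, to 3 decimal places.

0.613

δ_A = (0.0112031/0.0112370 − 1)×1000 = (0.996983 − 1)×1000 = -3.017 permil
δ_B = (0.0104551/0.0112370 − 1)×1000 = (0.930417 − 1)×1000 = -69.583 permil
f_A = (δ_mix − δ_B)/(δ_A − δ_B) = (-28.80 − (-69.583))/(-3.017 − (-69.583))
f_A = 40.783 / 66.566 = 0.6127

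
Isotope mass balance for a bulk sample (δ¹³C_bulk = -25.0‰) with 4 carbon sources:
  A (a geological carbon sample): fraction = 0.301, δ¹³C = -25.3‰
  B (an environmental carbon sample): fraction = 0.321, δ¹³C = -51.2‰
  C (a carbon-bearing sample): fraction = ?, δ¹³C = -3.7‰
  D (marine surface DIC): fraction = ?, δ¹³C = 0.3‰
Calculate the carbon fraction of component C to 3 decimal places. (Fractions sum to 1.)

0.266

Let f_C and f_D be the unknown fractions; fractions sum to 1 so f_C + f_D = 0.378.
Mass balance: Σ fᵢ·δᵢ = δ_bulk ⇒ f_C·(-3.7) + f_D·(0.3) = -25.0 − (-24.050) = -0.950
Substitute f_D = 0.378 − f_C:
f_C·(-3.7 − 0.3) = -0.950 − 0.378×(0.3) = -1.063
f_C = -1.063 / -4.0 = 0.2657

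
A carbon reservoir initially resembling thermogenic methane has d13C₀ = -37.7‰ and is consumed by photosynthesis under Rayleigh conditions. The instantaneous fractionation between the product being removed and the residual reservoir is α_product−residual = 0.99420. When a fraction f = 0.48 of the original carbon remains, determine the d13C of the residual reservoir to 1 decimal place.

Rayleigh residual: δ_res = (δ₀ + 1000)·f^(α−1) − 1000
α − 1 = -0.00580
f^(α−1) = 0.48^(-0.00580) = 1.004266
δ_res = (-37.7 + 1000) × 1.004266 − 1000 = 966.405 − 1000 = -33.59‰

-33.6‰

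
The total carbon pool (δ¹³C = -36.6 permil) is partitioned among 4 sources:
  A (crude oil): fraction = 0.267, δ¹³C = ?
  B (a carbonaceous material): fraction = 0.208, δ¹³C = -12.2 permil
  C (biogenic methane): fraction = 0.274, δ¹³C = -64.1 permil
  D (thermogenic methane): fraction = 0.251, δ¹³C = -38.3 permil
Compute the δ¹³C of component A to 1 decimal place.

Isotope mass balance: δ_bulk = Σ fᵢ·δᵢ.
-36.6 = 0.267×δ_A + 0.208×(-12.2) + 0.274×(-64.1) + 0.251×(-38.3)
0.267·δ_A = -36.6 − (-29.714) = -6.886
δ_A = -6.886 / 0.267 = -25.79 permil

-25.8 permil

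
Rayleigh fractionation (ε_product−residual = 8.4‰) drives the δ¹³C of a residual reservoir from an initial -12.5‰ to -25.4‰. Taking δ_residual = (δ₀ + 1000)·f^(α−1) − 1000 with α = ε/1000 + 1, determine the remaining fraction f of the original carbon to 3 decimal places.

0.209

α − 1 = ε/1000 = 0.0084
(δ_res + 1000)/(δ₀ + 1000) = (-25.4 + 1000)/(-12.5 + 1000) = 974.6/987.5 = 0.986937
f = 0.986937^(1/0.0084) = exp(ln(0.986937)/0.0084) = exp(-0.01315/0.0084)
f = exp(-1.5654) = 0.2090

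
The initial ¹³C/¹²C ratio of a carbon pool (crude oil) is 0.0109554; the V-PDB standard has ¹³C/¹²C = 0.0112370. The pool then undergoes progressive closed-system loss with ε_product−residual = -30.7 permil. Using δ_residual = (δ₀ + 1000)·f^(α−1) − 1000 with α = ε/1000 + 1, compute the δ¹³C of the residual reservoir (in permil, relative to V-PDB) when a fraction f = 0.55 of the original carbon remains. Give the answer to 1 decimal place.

δ₀ = (0.0109554/0.0112370 − 1)×1000 = (0.974940 − 1)×1000 = -25.060 permil
α − 1 = ε/1000 = -0.0307
f^(α−1) = 0.55^(-0.0307) = 1.018523
δ_res = (-25.060 + 1000) × 1.018523 − 1000 = 992.999 − 1000 = -7.00 permil

-7.0 permil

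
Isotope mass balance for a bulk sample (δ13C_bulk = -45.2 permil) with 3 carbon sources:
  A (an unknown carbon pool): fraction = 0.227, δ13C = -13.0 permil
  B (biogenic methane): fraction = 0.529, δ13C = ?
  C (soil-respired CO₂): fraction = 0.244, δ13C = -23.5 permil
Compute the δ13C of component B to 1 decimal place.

-69.0 permil

Isotope mass balance: δ_bulk = Σ fᵢ·δᵢ.
-45.2 = 0.227×(-13.0) + 0.529×δ_B + 0.244×(-23.5)
0.529·δ_B = -45.2 − (-8.685) = -36.515
δ_B = -36.515 / 0.529 = -69.03 permil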